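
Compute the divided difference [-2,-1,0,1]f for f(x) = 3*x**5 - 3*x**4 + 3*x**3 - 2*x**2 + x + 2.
24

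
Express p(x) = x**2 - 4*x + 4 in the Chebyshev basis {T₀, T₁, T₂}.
(9/2)T₀ + (-4)T₁ + (1/2)T₂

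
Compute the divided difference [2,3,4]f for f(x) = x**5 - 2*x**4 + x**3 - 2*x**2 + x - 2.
182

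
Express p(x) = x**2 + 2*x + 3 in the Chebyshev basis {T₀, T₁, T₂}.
(7/2)T₀ + (2)T₁ + (1/2)T₂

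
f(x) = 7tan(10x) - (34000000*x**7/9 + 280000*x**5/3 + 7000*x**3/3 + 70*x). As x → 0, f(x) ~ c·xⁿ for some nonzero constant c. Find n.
9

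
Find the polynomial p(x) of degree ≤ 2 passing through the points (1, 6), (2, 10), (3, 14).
4*x + 2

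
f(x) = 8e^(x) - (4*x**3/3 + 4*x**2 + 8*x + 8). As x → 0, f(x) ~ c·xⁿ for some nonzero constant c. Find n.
4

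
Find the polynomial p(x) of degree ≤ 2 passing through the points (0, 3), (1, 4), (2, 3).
-x**2 + 2*x + 3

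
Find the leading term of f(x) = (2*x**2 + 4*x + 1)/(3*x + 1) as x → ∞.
2*x/3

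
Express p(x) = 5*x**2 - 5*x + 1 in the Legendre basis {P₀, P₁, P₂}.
(8/3)P₀ + (-5)P₁ + (10/3)P₂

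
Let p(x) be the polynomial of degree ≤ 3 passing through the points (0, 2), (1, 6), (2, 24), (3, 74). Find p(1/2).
27/8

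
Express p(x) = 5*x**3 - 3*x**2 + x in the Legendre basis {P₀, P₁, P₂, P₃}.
-P₀ + (4)P₁ + (-2)P₂ + (2)P₃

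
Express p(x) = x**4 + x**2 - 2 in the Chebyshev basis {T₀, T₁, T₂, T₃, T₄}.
(-9/8)T₀ + T₂ + (1/8)T₄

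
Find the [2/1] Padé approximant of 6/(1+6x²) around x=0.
6 - 36*x**2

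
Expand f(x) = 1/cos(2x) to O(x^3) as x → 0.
1 + 2*x**2 + O(x**3)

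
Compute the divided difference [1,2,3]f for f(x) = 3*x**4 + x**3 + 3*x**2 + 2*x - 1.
84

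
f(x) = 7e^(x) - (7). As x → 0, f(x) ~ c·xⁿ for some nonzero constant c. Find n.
1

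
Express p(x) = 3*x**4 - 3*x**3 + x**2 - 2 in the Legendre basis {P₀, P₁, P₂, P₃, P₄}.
(-16/15)P₀ + (-9/5)P₁ + (50/21)P₂ + (-6/5)P₃ + (24/35)P₄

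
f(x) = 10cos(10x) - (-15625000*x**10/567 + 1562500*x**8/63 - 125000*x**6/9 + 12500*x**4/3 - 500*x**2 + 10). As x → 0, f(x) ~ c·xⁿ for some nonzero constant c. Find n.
12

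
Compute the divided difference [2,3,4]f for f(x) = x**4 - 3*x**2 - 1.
52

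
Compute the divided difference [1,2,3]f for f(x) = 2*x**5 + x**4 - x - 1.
205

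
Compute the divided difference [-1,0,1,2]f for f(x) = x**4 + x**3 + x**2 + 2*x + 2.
3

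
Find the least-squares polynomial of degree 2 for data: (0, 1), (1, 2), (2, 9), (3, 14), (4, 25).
27/35 + (6/7)x + (9/7)x²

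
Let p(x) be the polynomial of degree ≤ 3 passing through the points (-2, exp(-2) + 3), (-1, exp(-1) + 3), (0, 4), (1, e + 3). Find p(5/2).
(-141*exp(2) - 35 + 135*e + 105*exp(3))*exp(-2)/16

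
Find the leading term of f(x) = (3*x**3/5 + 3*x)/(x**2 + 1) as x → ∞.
3*x/5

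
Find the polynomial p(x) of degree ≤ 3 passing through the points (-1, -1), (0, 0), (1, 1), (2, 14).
2*x**3 - x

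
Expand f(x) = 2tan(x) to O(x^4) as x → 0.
2*x + 2*x**3/3 + O(x**4)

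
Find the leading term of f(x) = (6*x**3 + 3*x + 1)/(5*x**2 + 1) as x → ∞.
6*x/5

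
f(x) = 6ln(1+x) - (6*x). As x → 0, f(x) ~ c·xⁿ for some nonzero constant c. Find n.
2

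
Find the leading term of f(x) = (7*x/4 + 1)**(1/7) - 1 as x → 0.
x/4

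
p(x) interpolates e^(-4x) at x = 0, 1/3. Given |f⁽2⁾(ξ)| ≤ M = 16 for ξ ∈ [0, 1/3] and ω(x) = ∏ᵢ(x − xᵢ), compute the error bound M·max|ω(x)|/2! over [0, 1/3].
2/9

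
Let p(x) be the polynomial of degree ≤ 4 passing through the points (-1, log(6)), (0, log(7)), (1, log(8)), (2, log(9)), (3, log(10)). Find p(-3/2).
log(2048*2**(19/32)*3**(83/128)*5**(35/128)*7**(23/32)/7203)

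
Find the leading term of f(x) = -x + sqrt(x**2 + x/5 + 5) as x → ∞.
1/10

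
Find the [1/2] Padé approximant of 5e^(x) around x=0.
(5*x/3 + 5)/(x**2/6 - 2*x/3 + 1)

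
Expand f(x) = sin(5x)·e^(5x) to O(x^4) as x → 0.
5*x + 25*x**2 + 125*x**3/3 + O(x**4)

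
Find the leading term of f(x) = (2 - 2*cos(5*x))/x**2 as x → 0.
25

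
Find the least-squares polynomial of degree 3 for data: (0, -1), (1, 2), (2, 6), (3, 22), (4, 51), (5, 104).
-58/63 + (638/189)x + (-35/18)x² + (59/54)x³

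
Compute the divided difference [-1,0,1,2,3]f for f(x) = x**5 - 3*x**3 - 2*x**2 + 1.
5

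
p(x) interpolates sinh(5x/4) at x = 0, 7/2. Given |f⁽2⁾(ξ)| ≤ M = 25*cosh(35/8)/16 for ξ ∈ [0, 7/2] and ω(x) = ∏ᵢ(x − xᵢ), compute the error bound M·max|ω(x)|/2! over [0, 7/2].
1225*cosh(35/8)/512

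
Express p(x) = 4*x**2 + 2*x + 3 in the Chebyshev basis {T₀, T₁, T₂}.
(5)T₀ + (2)T₁ + (2)T₂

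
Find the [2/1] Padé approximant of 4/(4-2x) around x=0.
1/(1 - x/2)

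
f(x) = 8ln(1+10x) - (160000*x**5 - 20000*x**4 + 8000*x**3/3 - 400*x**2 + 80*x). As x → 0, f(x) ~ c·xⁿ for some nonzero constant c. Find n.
6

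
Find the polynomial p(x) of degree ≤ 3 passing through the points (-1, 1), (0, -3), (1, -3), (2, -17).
-3*x**3 + 2*x**2 + x - 3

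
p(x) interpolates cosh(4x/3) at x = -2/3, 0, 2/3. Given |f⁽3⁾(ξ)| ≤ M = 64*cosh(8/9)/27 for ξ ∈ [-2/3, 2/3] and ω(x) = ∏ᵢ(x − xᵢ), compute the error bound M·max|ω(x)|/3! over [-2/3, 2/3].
512*sqrt(3)*cosh(8/9)/19683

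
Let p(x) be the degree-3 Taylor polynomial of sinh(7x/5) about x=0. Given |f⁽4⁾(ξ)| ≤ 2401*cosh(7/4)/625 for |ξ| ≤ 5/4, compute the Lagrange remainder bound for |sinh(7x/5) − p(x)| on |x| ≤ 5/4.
2401*cosh(7/4)/6144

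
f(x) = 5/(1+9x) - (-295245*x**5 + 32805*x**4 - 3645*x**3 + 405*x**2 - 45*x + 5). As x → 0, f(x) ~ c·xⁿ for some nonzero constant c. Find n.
6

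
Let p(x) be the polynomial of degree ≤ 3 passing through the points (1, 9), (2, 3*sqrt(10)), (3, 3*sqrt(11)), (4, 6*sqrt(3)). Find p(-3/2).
-1485*sqrt(10)/16 - 315*sqrt(3)/8 + 2079/16 + 1155*sqrt(11)/16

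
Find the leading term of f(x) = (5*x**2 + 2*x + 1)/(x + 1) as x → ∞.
5*x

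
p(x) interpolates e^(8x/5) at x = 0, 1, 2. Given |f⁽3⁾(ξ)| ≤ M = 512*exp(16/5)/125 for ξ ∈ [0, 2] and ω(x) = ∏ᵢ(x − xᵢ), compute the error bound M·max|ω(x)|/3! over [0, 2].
512*sqrt(3)*exp(16/5)/3375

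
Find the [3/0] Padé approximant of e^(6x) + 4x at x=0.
36*x**3 + 18*x**2 + 10*x + 1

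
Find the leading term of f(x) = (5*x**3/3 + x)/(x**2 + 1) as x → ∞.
5*x/3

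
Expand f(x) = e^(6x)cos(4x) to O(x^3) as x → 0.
1 + 6*x + 10*x**2 + O(x**3)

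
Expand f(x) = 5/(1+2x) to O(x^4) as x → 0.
5 - 10*x + 20*x**2 - 40*x**3 + O(x**4)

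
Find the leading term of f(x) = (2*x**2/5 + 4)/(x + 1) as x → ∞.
2*x/5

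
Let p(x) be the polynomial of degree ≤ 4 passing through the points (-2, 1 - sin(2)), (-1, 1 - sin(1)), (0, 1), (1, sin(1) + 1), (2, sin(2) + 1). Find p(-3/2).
-7*sin(1)/8 - 5*sin(2)/16 + 1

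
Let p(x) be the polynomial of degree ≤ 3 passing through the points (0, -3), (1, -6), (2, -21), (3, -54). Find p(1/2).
-27/8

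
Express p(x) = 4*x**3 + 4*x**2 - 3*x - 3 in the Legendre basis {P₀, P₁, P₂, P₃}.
(-5/3)P₀ + (-3/5)P₁ + (8/3)P₂ + (8/5)P₃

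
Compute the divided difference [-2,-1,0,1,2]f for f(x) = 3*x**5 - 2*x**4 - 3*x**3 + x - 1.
-2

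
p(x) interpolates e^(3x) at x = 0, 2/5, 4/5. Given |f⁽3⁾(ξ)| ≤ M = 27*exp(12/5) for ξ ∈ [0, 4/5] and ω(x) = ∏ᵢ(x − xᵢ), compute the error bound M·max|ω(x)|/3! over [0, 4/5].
8*sqrt(3)*exp(12/5)/125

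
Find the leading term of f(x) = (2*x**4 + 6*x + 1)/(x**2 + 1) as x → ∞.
2*x**2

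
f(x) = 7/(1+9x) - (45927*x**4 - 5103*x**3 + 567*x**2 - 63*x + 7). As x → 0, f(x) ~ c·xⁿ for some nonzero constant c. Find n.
5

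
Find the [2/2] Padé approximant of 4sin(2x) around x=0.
8*x/(2*x**2/3 + 1)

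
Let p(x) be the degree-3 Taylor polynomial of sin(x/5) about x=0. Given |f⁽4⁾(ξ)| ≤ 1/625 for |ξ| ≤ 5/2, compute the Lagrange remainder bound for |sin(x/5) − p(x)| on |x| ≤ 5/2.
1/384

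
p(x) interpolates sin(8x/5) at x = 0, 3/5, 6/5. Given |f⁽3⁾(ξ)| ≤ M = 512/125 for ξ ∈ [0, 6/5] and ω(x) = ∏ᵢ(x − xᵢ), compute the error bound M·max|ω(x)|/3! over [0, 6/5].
512*sqrt(3)/15625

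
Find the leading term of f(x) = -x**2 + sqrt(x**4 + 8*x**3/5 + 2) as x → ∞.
4*x/5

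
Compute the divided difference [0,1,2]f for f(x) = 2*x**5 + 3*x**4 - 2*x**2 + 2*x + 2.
49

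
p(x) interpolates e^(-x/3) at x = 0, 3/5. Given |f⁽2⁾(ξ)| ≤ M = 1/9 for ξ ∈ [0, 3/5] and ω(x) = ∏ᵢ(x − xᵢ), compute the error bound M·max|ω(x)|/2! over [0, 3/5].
1/200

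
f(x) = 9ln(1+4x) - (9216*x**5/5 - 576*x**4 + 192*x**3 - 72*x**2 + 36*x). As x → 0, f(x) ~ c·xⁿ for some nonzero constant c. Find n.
6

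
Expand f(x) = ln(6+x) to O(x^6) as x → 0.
log(6) + x/6 - x**2/72 + x**3/648 - x**4/5184 + x**5/38880 + O(x**6)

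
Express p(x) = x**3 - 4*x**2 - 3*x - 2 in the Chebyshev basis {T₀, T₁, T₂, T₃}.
(-4)T₀ + (-9/4)T₁ + (-2)T₂ + (1/4)T₃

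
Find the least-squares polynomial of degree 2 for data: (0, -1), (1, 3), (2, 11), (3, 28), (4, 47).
-36/35 + (67/70)x + (39/14)x²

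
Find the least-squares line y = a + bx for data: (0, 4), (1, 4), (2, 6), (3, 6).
a = 19/5, b = 4/5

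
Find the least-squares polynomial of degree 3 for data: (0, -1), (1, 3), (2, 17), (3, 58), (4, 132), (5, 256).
-115/126 + (1207/756)x + (-5/36)x² + (109/54)x³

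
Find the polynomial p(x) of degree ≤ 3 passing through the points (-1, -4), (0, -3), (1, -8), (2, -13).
x**3 - 3*x**2 - 3*x - 3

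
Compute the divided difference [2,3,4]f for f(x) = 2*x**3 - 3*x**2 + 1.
15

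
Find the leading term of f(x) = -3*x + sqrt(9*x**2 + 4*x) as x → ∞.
2/3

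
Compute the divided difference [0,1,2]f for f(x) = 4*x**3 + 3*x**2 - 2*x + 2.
15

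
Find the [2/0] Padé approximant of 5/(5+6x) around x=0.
36*x**2/25 - 6*x/5 + 1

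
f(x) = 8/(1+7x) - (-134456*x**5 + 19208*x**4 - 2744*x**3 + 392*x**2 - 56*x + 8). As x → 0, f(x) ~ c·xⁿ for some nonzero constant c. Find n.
6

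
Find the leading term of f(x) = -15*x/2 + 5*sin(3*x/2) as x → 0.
-45*x**3/16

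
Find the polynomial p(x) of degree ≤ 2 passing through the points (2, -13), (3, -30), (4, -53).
-3*x**2 - 2*x + 3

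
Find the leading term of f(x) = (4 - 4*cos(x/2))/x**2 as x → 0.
1/2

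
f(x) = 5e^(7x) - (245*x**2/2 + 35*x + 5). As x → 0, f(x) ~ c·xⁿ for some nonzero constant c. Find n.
3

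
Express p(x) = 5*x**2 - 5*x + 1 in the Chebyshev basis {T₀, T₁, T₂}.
(7/2)T₀ + (-5)T₁ + (5/2)T₂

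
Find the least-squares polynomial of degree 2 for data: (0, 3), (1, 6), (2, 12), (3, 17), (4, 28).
22/7 + (127/70)x + (15/14)x²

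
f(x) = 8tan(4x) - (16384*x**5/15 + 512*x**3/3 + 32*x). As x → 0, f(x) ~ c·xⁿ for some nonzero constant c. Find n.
7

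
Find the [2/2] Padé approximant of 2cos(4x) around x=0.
(2 - 40*x**2/3)/(4*x**2/3 + 1)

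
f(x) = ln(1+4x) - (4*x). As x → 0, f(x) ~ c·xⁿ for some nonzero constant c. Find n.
2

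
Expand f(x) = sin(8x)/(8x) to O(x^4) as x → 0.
1 - 32*x**2/3 + O(x**4)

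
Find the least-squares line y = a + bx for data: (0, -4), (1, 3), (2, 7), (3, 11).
a = -31/10, b = 49/10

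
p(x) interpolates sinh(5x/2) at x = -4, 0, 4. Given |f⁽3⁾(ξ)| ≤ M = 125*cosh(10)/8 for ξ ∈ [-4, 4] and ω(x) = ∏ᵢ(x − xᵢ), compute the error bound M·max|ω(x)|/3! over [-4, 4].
1000*sqrt(3)*cosh(10)/27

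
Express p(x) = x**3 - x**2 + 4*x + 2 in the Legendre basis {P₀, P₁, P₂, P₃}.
(5/3)P₀ + (23/5)P₁ + (-2/3)P₂ + (2/5)P₃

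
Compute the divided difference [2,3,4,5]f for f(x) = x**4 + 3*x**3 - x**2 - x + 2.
17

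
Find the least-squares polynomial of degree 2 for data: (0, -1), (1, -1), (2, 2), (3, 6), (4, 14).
-34/35 + (-81/70)x + (17/14)x²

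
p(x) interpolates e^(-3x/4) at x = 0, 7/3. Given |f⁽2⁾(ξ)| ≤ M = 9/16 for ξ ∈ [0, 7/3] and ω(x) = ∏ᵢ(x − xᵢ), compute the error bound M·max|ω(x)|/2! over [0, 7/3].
49/128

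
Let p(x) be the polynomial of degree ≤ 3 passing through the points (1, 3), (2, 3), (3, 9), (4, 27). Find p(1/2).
27/8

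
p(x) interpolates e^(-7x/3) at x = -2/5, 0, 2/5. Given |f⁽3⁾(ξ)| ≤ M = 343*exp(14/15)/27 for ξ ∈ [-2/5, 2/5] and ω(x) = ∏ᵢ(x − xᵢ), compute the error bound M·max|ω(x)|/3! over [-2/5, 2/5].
2744*sqrt(3)*exp(14/15)/91125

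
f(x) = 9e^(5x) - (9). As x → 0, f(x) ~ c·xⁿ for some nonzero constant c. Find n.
1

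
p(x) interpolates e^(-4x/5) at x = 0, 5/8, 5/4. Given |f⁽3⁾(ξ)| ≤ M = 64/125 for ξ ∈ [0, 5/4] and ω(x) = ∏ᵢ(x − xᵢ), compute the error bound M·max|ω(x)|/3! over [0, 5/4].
sqrt(3)/216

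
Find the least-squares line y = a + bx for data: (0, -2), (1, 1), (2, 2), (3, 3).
a = -7/5, b = 8/5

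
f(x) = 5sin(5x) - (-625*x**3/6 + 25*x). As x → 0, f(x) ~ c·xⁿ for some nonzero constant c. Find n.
5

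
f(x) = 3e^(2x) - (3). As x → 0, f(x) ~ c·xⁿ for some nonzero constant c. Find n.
1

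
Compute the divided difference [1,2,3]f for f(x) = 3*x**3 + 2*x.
18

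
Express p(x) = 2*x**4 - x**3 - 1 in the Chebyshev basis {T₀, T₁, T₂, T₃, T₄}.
(-1/4)T₀ + (-3/4)T₁ + T₂ + (-1/4)T₃ + (1/4)T₄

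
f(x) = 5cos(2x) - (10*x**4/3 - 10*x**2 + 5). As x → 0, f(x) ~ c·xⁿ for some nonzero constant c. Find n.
6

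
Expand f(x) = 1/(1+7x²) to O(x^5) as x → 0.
1 - 7*x**2 + 49*x**4 + O(x**5)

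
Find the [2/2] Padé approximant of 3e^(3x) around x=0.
(9*x**2/4 + 9*x/2 + 3)/(3*x**2/4 - 3*x/2 + 1)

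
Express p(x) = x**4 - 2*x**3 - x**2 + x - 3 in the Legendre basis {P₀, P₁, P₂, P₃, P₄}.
(-47/15)P₀ + (-1/5)P₁ + (-2/21)P₂ + (-4/5)P₃ + (8/35)P₄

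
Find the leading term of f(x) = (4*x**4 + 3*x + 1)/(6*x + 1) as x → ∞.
2*x**3/3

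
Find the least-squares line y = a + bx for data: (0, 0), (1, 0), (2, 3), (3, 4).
a = -1/2, b = 3/2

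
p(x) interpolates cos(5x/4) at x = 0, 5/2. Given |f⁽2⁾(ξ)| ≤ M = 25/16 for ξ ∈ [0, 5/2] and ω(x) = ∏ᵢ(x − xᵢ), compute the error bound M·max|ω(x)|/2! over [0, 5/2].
625/512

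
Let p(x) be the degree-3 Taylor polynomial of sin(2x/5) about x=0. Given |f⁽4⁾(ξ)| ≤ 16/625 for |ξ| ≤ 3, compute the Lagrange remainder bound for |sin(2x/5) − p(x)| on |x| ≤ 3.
54/625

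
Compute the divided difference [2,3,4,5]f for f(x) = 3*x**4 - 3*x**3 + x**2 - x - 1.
39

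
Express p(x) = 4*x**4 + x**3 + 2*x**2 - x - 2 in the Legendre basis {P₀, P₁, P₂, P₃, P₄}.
(-8/15)P₀ + (-2/5)P₁ + (76/21)P₂ + (2/5)P₃ + (32/35)P₄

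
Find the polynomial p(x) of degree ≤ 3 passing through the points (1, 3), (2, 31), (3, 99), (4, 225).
3*x**3 + 2*x**2 + x - 3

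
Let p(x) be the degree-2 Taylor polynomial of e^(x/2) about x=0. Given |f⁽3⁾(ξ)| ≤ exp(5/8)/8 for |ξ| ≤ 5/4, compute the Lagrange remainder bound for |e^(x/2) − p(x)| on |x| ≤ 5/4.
125*exp(5/8)/3072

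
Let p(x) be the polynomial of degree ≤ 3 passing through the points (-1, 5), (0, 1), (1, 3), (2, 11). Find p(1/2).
5/4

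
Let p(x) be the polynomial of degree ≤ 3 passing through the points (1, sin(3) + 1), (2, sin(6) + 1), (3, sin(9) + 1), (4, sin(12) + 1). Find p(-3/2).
1 + 231*sin(3)/16 - 105*sin(12)/16 - 495*sin(6)/16 + 385*sin(9)/16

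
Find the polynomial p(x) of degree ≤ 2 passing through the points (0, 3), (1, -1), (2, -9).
-2*x**2 - 2*x + 3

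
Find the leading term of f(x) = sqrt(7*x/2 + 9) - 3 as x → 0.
7*x/12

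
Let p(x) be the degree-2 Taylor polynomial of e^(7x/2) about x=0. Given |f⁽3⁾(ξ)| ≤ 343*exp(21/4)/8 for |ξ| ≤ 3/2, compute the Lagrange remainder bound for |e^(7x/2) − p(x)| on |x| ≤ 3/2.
3087*exp(21/4)/128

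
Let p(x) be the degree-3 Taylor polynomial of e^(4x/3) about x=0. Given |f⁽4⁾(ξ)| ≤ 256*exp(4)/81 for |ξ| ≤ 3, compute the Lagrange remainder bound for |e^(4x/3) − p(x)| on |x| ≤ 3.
32*exp(4)/3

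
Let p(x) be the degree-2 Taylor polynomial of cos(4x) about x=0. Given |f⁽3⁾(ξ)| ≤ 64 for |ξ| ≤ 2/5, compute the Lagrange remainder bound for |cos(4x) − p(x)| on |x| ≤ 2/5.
256/375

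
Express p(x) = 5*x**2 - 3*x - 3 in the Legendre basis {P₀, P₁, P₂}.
(-4/3)P₀ + (-3)P₁ + (10/3)P₂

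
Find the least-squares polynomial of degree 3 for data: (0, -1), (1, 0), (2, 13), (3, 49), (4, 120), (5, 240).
-139/126 + (-47/756)x + (-73/126)x² + (221/108)x³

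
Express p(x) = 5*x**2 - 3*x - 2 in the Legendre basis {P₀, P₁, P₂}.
(-1/3)P₀ + (-3)P₁ + (10/3)P₂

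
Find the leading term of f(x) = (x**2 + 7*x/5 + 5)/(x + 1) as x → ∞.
x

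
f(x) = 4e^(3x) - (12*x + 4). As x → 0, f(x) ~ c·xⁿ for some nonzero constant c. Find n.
2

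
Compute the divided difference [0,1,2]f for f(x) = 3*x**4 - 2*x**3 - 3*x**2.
12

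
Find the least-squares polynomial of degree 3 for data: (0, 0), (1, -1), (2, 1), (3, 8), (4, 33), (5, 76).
-1/42 + (145/252)x + (-197/84)x² + (19/18)x³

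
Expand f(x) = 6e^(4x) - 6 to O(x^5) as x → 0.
24*x + 48*x**2 + 64*x**3 + 64*x**4 + O(x**5)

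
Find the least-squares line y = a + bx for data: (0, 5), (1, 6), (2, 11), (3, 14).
a = 21/5, b = 16/5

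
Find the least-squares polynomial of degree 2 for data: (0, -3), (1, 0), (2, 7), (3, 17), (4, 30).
-109/35 + (121/70)x + (23/14)x²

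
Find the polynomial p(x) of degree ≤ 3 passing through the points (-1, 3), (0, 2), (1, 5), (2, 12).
2*x**2 + x + 2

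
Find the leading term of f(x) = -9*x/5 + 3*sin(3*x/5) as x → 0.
-27*x**3/250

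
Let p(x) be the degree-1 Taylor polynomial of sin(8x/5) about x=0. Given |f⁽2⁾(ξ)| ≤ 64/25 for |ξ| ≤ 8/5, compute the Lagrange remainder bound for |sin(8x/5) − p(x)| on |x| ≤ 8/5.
2048/625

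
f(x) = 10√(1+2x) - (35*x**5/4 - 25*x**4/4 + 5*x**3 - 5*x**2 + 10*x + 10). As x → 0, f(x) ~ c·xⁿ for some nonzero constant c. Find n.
6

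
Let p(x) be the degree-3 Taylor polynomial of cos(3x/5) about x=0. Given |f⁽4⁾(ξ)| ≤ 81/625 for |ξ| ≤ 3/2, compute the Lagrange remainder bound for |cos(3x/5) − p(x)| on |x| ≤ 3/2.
2187/80000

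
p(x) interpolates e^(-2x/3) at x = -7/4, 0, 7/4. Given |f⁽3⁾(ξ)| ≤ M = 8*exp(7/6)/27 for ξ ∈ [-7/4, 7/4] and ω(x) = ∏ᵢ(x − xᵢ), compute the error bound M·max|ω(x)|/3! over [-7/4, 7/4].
343*sqrt(3)*exp(7/6)/5832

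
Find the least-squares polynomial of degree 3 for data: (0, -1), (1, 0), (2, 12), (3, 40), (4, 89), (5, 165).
-65/63 + (-473/189)x + (691/252)x² + (95/108)x³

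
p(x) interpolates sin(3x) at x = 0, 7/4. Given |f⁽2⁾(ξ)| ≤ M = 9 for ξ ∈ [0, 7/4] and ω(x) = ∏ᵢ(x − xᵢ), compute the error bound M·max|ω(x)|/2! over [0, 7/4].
441/128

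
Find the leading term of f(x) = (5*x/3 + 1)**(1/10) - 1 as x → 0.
x/6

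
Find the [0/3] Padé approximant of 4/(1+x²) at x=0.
4/(x**2 + 1)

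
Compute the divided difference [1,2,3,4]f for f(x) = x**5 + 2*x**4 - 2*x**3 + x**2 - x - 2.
83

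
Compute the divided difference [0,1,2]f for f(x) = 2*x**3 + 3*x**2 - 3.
9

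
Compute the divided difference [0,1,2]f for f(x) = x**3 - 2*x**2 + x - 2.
1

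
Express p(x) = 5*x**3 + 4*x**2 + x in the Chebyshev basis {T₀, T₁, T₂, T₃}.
(2)T₀ + (19/4)T₁ + (2)T₂ + (5/4)T₃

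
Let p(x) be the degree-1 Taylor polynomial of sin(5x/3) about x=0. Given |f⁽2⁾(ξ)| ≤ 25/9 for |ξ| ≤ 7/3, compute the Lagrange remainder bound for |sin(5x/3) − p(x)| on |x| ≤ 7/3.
1225/162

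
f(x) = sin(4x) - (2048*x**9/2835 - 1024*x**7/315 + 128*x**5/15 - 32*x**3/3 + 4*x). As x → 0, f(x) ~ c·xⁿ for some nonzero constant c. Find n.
11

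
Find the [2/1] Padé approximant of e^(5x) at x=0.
(25*x**2/6 + 10*x/3 + 1)/(1 - 5*x/3)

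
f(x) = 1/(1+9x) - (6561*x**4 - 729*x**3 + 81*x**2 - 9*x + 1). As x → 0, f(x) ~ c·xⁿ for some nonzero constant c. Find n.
5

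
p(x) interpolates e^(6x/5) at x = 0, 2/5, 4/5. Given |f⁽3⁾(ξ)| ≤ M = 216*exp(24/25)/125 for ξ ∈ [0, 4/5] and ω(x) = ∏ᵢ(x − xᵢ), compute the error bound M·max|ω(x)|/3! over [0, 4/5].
64*sqrt(3)*exp(24/25)/15625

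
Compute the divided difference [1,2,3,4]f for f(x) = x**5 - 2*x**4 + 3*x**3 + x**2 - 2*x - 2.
48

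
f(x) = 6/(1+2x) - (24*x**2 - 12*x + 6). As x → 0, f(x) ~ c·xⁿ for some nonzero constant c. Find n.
3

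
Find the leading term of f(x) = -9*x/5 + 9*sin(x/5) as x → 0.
-3*x**3/250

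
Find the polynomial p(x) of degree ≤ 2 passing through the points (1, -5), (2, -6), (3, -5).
x**2 - 4*x - 2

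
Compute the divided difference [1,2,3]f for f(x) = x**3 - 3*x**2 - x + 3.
3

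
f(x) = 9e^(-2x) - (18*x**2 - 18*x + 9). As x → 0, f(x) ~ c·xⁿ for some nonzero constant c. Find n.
3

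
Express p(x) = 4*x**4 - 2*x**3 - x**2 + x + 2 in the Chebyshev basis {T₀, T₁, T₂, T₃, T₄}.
(3)T₀ + (-1/2)T₁ + (3/2)T₂ + (-1/2)T₃ + (1/2)T₄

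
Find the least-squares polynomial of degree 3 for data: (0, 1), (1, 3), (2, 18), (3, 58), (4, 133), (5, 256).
62/63 + (-275/378)x + (215/252)x² + (205/108)x³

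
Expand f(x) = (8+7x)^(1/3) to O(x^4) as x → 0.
2 + 7*x/12 - 49*x**2/288 + 1715*x**3/20736 + O(x**4)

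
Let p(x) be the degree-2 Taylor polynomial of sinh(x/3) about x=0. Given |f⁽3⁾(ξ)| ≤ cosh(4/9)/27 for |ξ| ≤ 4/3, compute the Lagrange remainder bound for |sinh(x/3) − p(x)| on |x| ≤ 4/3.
32*cosh(4/9)/2187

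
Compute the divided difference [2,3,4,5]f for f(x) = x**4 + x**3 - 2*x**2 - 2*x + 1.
15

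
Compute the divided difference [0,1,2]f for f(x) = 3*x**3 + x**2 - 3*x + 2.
10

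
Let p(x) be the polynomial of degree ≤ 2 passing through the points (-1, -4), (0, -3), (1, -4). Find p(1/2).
-13/4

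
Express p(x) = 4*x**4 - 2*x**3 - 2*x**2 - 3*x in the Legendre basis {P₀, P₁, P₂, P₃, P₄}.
(2/15)P₀ + (-21/5)P₁ + (20/21)P₂ + (-4/5)P₃ + (32/35)P₄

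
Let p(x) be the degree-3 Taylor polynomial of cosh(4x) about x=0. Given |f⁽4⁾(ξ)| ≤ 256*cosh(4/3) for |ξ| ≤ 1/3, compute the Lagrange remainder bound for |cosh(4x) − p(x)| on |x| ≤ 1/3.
32*cosh(4/3)/243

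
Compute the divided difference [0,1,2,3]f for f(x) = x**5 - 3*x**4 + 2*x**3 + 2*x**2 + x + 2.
9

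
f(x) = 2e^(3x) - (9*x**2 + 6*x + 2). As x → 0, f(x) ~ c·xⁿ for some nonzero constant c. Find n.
3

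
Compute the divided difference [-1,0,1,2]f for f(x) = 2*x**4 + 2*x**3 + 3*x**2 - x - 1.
6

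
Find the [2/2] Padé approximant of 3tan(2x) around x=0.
6*x/(1 - 4*x**2/3)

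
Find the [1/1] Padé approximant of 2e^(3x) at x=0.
(3*x + 2)/(1 - 3*x/2)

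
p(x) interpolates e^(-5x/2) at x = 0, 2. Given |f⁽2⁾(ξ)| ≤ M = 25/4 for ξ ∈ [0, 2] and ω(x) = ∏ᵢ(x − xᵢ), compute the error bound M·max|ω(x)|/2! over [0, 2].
25/8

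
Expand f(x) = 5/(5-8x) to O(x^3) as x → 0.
1 + 8*x/5 + 64*x**2/25 + O(x**3)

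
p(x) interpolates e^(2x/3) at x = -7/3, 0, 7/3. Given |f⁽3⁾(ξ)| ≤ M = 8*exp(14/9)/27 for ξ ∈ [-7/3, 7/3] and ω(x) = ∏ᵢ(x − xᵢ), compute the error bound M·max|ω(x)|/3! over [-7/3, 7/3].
2744*sqrt(3)*exp(14/9)/19683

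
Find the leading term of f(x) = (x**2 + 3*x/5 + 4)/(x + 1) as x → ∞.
x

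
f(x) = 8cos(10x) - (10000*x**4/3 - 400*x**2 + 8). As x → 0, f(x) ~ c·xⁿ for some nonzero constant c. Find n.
6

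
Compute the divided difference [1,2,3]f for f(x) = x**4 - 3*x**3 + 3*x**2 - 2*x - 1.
10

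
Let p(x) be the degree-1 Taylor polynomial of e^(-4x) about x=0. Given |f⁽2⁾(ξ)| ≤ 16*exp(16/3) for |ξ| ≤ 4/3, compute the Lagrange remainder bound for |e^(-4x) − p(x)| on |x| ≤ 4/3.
128*exp(16/3)/9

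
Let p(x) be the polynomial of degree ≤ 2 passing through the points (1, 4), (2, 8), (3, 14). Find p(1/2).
11/4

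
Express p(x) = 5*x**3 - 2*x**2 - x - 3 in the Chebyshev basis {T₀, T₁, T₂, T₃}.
(-4)T₀ + (11/4)T₁ - T₂ + (5/4)T₃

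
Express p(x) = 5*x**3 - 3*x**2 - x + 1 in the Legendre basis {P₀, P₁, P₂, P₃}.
(2)P₁ + (-2)P₂ + (2)P₃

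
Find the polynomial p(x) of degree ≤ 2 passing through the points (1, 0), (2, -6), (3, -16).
2 - 2*x**2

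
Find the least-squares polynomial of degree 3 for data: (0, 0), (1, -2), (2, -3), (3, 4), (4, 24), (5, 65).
-1/63 + (-149/378)x + (-667/252)x² + (115/108)x³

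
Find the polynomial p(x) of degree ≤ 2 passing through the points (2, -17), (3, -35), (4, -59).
-3*x**2 - 3*x + 1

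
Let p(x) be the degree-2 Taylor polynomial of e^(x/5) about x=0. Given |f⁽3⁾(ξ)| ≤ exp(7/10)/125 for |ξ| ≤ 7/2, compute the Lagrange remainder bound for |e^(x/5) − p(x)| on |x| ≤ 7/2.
343*exp(7/10)/6000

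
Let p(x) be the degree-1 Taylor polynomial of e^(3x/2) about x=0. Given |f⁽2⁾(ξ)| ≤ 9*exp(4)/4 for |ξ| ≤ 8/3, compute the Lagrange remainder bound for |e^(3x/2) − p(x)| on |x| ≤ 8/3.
8*exp(4)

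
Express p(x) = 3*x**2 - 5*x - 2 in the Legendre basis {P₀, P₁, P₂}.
-P₀ + (-5)P₁ + (2)P₂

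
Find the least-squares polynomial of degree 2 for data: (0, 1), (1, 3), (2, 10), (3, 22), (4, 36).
26/35 + (43/70)x + (29/14)x²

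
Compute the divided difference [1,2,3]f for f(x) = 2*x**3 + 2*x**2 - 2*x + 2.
14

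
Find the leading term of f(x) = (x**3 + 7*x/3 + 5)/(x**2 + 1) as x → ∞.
x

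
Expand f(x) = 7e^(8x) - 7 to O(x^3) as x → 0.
56*x + 224*x**2 + O(x**3)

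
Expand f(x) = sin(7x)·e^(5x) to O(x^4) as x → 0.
7*x + 35*x**2 + 91*x**3/3 + O(x**4)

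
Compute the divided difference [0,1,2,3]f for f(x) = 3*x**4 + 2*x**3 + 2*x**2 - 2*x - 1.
20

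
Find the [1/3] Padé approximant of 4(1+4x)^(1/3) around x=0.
(40*x/3 + 4)/(64*x**3/81 - 8*x**2/9 + 2*x + 1)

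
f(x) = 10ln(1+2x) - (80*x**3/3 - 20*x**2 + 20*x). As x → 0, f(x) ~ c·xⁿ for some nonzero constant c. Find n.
4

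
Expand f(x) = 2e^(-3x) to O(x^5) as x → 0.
2 - 6*x + 9*x**2 - 9*x**3 + 27*x**4/4 + O(x**5)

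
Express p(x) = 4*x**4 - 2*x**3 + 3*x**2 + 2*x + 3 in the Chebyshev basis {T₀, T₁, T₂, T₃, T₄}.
(6)T₀ + (1/2)T₁ + (7/2)T₂ + (-1/2)T₃ + (1/2)T₄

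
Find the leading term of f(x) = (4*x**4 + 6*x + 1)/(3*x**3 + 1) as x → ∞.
4*x/3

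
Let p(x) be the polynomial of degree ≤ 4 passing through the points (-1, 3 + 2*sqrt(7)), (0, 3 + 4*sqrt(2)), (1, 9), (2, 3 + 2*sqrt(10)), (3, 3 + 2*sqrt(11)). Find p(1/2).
-5*sqrt(10)/16 - 5*sqrt(7)/64 + 3*sqrt(11)/64 + 15*sqrt(2)/8 + 231/32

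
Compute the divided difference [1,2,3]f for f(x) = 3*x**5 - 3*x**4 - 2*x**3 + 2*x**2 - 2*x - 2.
185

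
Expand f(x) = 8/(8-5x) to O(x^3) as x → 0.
1 + 5*x/8 + 25*x**2/64 + O(x**3)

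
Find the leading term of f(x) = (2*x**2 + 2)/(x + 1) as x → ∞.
2*x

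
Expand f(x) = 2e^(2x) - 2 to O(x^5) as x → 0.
4*x + 4*x**2 + 8*x**3/3 + 4*x**4/3 + O(x**5)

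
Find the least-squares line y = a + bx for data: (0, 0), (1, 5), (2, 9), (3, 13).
a = 3/10, b = 43/10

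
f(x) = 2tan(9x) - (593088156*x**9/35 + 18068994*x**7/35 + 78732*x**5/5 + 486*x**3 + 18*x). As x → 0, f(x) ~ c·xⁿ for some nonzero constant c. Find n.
11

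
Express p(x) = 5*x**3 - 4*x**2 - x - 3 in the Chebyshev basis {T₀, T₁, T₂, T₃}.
(-5)T₀ + (11/4)T₁ + (-2)T₂ + (5/4)T₃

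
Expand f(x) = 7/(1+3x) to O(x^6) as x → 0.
7 - 21*x + 63*x**2 - 189*x**3 + 567*x**4 - 1701*x**5 + O(x**6)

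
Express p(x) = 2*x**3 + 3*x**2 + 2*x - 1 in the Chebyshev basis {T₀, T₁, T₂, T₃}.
(1/2)T₀ + (7/2)T₁ + (3/2)T₂ + (1/2)T₃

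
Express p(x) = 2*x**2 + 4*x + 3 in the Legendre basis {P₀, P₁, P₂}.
(11/3)P₀ + (4)P₁ + (4/3)P₂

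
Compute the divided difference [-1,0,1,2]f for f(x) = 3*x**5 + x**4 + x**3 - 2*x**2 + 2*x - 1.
18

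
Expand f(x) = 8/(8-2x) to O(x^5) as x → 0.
1 + x/4 + x**2/16 + x**3/64 + x**4/256 + O(x**5)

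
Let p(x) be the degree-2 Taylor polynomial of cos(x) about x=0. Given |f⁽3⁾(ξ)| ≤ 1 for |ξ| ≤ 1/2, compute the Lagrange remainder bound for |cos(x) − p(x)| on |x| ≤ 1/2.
1/48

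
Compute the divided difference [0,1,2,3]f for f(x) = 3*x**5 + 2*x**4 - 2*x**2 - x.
87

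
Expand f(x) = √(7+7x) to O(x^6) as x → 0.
sqrt(7) + sqrt(7)*x/2 - sqrt(7)*x**2/8 + sqrt(7)*x**3/16 - 5*sqrt(7)*x**4/128 + 7*sqrt(7)*x**5/256 + O(x**6)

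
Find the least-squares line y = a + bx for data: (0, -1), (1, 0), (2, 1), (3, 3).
a = -6/5, b = 13/10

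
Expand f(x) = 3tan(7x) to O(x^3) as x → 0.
21*x + O(x**3)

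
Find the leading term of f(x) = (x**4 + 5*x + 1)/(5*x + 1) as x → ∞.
x**3/5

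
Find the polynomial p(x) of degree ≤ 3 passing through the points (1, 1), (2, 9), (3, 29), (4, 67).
x**3 + x - 1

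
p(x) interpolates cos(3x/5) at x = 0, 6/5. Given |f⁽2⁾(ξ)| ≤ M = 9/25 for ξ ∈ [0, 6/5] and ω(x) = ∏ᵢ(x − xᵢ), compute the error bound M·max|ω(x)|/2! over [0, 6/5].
81/1250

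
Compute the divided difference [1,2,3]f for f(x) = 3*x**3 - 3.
18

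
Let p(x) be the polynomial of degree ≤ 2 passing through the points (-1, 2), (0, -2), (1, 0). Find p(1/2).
-7/4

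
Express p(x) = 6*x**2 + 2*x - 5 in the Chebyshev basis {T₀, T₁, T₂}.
(-2)T₀ + (2)T₁ + (3)T₂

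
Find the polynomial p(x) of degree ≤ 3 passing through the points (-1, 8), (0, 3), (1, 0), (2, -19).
-3*x**3 + x**2 - x + 3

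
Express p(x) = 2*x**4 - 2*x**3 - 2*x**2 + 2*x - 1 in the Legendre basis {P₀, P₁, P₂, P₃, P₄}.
(-19/15)P₀ + (4/5)P₁ + (-4/21)P₂ + (-4/5)P₃ + (16/35)P₄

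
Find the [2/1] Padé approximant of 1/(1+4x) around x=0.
1/(4*x + 1)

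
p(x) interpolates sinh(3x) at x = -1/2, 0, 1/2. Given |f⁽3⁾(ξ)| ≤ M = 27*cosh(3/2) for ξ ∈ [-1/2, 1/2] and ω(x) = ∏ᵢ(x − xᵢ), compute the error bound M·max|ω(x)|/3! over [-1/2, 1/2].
sqrt(3)*cosh(3/2)/8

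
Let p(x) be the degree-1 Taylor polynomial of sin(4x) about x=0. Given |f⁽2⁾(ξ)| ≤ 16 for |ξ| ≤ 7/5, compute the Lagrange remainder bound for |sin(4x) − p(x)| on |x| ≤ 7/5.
392/25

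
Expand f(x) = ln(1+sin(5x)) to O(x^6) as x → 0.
5*x - 25*x**2/2 + 125*x**3/6 - 625*x**4/12 + 3125*x**5/24 + O(x**6)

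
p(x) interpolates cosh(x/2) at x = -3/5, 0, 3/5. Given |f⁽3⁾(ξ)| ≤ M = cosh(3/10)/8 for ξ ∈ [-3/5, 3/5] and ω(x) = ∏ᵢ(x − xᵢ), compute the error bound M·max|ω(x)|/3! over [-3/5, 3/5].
sqrt(3)*cosh(3/10)/1000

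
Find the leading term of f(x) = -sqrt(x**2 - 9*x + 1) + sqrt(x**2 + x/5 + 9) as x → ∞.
23/5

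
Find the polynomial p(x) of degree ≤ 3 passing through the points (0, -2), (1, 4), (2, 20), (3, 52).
x**3 + 2*x**2 + 3*x - 2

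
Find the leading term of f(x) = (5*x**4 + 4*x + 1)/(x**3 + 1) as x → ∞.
5*x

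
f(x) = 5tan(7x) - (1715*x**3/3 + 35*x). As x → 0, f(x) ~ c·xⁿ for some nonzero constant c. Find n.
5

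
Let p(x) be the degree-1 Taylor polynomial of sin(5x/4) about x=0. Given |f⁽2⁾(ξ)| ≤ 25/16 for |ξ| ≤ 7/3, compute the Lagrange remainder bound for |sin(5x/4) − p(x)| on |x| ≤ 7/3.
1225/288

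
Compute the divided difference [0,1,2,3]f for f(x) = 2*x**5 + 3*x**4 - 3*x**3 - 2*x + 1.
65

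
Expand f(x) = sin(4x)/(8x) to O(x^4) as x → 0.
1/2 - 4*x**2/3 + O(x**4)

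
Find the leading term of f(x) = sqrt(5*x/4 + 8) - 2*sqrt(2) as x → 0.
5*sqrt(2)*x/32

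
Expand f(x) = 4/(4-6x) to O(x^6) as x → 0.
1 + 3*x/2 + 9*x**2/4 + 27*x**3/8 + 81*x**4/16 + 243*x**5/32 + O(x**6)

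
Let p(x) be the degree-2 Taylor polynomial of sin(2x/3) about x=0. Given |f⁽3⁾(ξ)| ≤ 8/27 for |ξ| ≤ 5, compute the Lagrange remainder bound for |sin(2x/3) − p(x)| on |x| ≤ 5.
500/81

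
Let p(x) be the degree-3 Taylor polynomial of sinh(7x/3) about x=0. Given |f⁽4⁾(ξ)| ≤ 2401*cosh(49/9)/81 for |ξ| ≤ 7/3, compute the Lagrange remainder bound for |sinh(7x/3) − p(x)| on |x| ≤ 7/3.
5764801*cosh(49/9)/157464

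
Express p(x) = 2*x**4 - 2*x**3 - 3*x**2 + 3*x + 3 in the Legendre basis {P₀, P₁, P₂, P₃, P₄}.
(12/5)P₀ + (9/5)P₁ + (-6/7)P₂ + (-4/5)P₃ + (16/35)P₄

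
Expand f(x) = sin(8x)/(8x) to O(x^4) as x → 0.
1 - 32*x**2/3 + O(x**4)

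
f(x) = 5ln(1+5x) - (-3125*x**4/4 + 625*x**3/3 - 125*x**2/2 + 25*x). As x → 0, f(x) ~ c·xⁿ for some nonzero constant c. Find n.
5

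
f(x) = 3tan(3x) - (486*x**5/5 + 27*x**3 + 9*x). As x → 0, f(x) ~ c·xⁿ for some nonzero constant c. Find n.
7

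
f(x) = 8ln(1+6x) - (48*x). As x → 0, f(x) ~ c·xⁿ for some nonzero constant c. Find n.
2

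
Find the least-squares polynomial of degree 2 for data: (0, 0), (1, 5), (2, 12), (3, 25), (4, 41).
1/5 + (11/5)x + (2)x²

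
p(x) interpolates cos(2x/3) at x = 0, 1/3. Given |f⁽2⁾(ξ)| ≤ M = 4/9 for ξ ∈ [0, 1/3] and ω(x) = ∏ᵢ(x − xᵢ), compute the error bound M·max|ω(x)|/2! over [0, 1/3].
1/162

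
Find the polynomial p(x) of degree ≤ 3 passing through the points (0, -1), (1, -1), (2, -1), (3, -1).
-1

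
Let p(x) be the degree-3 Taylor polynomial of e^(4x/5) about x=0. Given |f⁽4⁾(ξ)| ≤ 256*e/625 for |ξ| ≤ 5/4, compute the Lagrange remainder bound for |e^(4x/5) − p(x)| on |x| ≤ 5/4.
e/24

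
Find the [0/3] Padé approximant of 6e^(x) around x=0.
6/(-x**3/6 + x**2/2 - x + 1)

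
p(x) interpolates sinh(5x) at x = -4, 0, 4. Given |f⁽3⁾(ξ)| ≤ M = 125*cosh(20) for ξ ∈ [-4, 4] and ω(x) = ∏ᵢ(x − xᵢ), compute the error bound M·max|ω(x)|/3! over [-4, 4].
8000*sqrt(3)*cosh(20)/27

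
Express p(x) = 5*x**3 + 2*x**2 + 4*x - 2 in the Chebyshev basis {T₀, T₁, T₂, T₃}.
-T₀ + (31/4)T₁ + T₂ + (5/4)T₃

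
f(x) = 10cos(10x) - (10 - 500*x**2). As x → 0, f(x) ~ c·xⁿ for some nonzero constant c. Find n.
4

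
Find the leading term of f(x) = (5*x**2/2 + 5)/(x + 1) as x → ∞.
5*x/2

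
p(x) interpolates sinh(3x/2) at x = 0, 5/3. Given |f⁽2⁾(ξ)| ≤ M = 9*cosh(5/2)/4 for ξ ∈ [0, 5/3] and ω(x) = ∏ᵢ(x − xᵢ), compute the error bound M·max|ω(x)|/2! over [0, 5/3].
25*cosh(5/2)/32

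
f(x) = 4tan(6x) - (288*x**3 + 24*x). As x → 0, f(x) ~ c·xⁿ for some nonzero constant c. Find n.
5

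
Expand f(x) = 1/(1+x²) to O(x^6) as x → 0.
1 - x**2 + x**4 + O(x**6)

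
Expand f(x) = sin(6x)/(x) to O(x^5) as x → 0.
6 - 36*x**2 + 324*x**4/5 + O(x**5)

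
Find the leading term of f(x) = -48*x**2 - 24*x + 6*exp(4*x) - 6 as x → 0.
64*x**3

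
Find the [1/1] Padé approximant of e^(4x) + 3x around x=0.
(41*x/7 + 1)/(1 - 8*x/7)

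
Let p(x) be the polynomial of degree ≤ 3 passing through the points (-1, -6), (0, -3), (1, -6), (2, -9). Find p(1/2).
-33/8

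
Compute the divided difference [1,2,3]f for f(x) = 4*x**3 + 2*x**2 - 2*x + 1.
26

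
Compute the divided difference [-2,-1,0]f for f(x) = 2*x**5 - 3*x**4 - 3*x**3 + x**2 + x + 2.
-41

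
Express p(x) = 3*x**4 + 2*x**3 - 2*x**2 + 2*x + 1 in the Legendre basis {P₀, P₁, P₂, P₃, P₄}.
(14/15)P₀ + (16/5)P₁ + (8/21)P₂ + (4/5)P₃ + (24/35)P₄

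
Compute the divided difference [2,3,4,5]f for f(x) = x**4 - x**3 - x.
13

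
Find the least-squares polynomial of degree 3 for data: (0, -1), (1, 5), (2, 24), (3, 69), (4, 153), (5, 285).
-55/63 + (949/378)x + (65/63)x² + (107/54)x³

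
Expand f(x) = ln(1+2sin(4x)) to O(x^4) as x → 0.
8*x - 32*x**2 + 448*x**3/3 + O(x**4)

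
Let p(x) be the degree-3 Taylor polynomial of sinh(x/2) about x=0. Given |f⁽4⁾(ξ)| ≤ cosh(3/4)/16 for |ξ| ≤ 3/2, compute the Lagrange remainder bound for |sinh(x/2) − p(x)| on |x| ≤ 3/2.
27*cosh(3/4)/2048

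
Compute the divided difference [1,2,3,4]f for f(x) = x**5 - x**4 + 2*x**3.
57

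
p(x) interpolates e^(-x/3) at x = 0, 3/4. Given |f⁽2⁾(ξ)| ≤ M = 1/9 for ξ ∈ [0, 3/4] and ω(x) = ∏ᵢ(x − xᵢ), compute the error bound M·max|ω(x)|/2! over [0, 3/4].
1/128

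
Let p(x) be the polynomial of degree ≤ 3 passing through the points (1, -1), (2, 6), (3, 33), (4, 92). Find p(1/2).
-3/4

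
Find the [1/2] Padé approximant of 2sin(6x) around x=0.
12*x/(6*x**2 + 1)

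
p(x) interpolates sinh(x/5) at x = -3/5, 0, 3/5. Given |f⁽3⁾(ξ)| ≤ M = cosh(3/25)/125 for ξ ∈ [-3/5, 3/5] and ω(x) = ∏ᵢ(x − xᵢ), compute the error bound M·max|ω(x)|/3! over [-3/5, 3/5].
sqrt(3)*cosh(3/25)/15625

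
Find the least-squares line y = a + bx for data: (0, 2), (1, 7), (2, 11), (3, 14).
a = 5/2, b = 4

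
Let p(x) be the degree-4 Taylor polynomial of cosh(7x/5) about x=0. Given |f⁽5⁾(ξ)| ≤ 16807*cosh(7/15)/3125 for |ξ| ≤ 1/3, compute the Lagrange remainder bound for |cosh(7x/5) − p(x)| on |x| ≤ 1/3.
16807*cosh(7/15)/91125000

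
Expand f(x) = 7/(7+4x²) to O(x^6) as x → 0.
1 - 4*x**2/7 + 16*x**4/49 + O(x**6)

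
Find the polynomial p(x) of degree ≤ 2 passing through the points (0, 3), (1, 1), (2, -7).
-3*x**2 + x + 3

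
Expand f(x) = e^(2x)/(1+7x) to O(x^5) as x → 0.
1 - 5*x + 37*x**2 - 773*x**3/3 + 5413*x**4/3 + O(x**5)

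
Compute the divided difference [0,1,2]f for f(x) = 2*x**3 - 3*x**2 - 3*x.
3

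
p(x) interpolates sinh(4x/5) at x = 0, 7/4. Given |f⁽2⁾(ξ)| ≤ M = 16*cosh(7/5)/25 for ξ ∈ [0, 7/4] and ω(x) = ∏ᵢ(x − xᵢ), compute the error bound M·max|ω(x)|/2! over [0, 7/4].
49*cosh(7/5)/200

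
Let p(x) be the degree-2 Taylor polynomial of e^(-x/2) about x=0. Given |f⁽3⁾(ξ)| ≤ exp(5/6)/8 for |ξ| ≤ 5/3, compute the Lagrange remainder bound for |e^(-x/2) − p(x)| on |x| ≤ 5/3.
125*exp(5/6)/1296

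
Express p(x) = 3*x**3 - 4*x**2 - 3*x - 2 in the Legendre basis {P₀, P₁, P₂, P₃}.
(-10/3)P₀ + (-6/5)P₁ + (-8/3)P₂ + (6/5)P₃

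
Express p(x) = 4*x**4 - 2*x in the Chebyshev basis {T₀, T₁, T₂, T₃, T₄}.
(3/2)T₀ + (-2)T₁ + (2)T₂ + (1/2)T₄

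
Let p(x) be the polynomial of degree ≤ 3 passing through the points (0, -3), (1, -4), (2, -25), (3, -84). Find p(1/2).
-17/8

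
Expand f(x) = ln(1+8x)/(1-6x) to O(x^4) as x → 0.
8*x + 16*x**2 + 800*x**3/3 + O(x**4)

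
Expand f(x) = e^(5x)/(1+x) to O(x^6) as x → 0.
1 + 4*x + 17*x**2/2 + 37*x**3/3 + 329*x**4/24 + 37*x**5/3 + O(x**6)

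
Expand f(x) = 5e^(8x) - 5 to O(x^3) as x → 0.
40*x + 160*x**2 + O(x**3)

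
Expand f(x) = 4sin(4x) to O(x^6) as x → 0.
16*x - 128*x**3/3 + 512*x**5/15 + O(x**6)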